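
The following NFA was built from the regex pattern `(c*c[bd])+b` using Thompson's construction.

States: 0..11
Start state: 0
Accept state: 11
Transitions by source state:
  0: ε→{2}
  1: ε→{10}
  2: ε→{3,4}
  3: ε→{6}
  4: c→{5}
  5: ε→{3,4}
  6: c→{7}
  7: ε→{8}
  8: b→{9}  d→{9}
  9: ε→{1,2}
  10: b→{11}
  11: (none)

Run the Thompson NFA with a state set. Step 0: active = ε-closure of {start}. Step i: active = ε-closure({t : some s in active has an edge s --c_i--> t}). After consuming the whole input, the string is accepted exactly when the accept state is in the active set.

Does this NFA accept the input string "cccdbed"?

Answer: REJECT

Trace:
initial (ε-close {0}): {0,2,3,4,6}
'c' @ 1: {3,4,5,6,7,8}
'c' @ 2: {3,4,5,6,7,8}
'c' @ 3: {3,4,5,6,7,8}
'd' @ 4: {1,2,3,4,6,9,10}
'b' @ 5: {11}  (accept∈set)
'e' @ 6: {}  — no active states
rest 'd' ignored (set empty)
after full input: {}  (accept=11 not in)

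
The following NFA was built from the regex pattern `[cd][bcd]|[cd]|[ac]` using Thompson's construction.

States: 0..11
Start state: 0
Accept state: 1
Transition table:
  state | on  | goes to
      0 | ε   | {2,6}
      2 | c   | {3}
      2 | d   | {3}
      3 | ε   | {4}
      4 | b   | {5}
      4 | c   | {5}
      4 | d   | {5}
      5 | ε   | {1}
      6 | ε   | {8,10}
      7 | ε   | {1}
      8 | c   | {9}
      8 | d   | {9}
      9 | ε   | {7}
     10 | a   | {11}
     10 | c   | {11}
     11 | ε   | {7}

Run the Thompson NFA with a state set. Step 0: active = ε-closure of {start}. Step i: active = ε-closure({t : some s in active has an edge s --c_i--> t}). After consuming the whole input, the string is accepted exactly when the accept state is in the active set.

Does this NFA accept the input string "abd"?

initial (ε-close {0}): {0,2,6,8,10}
'a' @ 1: {1,7,11}  (accept∈set)
'b' @ 2: {}  — state set empty
rest 'd' ignored (set empty)
end set {} — state 1 not in

Answer: REJECT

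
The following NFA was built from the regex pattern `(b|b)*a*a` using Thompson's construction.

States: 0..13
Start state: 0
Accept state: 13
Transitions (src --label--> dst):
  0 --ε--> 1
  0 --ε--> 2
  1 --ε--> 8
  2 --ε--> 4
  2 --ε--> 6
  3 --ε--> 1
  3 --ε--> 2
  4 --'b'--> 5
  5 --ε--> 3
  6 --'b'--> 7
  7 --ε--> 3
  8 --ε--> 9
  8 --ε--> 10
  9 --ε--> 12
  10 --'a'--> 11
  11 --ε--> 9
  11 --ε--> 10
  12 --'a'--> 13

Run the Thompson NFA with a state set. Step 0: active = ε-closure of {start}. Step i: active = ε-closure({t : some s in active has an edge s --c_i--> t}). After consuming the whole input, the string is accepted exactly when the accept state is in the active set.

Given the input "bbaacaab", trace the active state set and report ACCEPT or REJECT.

S₀ = ε-closure({0}) = {0,1,2,4,6,8,9,10,12}
'b' @ 1: {1,2,3,4,5,6,7,8,9,10,12}
'b' @ 2: {1,2,3,4,5,6,7,8,9,10,12}
'a' @ 3: {9,10,11,12,13}  [accepting]
'a' @ 4: {9,10,11,12,13}  [accepting]
'c' @ 5: {}  — no active states
rest 'aab' ignored (set empty)
end set {} — state 13 not in

Answer: REJECT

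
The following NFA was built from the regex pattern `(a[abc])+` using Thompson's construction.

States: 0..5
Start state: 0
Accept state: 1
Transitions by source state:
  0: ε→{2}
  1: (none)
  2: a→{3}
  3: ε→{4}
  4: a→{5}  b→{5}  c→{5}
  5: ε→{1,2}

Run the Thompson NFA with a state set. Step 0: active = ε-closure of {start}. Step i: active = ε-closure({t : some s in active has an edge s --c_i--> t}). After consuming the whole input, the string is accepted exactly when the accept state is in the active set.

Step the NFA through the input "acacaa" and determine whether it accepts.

S₀ = ε-closure({0}) = {0,2}
'a' @ 1: {3,4}
'c' @ 2: {1,2,5}  (accept∈set)
'a' @ 3: {3,4}
'c' @ 4: {1,2,5}  (accept∈set)
'a' @ 5: {3,4}
'a' @ 6: {1,2,5}  (accept∈set)
end set {1,2,5} — state 1 in

Answer: ACCEPT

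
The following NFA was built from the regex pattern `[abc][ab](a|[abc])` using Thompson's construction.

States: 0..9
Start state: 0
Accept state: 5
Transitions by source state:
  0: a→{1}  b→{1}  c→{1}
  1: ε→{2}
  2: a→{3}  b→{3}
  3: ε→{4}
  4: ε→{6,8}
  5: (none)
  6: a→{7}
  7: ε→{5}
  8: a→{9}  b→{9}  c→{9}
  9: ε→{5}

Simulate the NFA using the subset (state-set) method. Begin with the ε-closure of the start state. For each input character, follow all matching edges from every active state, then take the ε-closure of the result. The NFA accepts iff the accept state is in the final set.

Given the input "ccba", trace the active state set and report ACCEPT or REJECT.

Answer: REJECT

Derivation:
S₀ = ε-closure({0}) = {0}
'c' @ 1: {1,2}
'c' @ 2: {}  — state set empty
rest 'ba' ignored (set empty)
after full input: {}  (accept=5 not in)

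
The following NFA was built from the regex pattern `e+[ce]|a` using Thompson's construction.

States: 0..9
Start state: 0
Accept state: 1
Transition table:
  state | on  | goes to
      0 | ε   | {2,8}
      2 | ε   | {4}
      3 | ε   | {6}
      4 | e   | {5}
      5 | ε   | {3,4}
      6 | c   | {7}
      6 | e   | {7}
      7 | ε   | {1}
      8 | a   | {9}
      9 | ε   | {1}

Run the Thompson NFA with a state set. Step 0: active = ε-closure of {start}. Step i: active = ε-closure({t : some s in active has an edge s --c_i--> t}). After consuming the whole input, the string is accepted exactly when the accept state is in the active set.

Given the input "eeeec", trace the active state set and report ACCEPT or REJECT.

Answer: ACCEPT

Steps:
initial (ε-close {0}): {0,2,4,8}
'e' @ 1: {3,4,5,6}
'e' @ 2: {1,3,4,5,6,7}  [accepting]
'e' @ 3: {1,3,4,5,6,7}  [accepting]
'e' @ 4: {1,3,4,5,6,7}  [accepting]
'c' @ 5: {1,7}  [accepting]
end set {1,7} — state 1 in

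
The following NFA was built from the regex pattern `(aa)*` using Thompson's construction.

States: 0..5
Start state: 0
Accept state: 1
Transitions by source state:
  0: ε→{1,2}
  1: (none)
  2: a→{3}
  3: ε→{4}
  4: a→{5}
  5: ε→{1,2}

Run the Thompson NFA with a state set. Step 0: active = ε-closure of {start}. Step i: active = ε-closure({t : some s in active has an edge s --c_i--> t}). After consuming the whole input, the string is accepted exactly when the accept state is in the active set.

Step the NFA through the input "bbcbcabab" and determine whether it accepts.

S₀ = ε-closure({0}) = {0,1,2}
'b' @ 1: {}  — dead — no transitions
rest 'bcbcabab' ignored (set empty)
end set {} — state 1 not in

Answer: REJECT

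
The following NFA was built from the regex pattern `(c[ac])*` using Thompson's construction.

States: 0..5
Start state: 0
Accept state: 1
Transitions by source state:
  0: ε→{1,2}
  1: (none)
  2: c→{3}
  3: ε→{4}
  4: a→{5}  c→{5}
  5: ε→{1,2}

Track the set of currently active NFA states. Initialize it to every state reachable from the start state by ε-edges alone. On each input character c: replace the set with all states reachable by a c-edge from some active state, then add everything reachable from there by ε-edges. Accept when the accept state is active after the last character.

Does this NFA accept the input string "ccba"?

start: ε-closure({0}) = {0,1,2}
'c' @ 1: {3,4}
'c' @ 2: {1,2,5}  ✓accept
'b' @ 3: {}  — dead — no transitions
rest 'a' ignored (set empty)
end set {} — state 1 not in

Answer: REJECT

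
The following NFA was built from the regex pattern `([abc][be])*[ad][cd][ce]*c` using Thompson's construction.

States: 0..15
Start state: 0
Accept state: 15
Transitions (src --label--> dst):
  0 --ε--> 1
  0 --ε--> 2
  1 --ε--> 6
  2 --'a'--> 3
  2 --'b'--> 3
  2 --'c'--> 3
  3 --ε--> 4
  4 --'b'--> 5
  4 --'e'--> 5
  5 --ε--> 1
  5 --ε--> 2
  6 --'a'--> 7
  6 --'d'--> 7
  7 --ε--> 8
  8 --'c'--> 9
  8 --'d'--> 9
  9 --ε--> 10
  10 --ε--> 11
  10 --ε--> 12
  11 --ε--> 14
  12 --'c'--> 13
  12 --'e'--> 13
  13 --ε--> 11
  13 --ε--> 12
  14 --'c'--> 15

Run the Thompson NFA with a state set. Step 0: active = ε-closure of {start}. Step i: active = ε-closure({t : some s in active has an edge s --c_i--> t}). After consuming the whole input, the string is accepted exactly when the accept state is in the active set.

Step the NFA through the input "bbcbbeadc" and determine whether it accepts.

initial (ε-close {0}): {0,1,2,6}
'b' @ 1: {3,4}
'b' @ 2: {1,2,5,6}
'c' @ 3: {3,4}
'b' @ 4: {1,2,5,6}
'b' @ 5: {3,4}
'e' @ 6: {1,2,5,6}
'a' @ 7: {3,4,7,8}
'd' @ 8: {9,10,11,12,14}
'c' @ 9: {11,12,13,14,15}  ✓accept
end set {11,12,13,14,15} — state 15 in

Answer: ACCEPT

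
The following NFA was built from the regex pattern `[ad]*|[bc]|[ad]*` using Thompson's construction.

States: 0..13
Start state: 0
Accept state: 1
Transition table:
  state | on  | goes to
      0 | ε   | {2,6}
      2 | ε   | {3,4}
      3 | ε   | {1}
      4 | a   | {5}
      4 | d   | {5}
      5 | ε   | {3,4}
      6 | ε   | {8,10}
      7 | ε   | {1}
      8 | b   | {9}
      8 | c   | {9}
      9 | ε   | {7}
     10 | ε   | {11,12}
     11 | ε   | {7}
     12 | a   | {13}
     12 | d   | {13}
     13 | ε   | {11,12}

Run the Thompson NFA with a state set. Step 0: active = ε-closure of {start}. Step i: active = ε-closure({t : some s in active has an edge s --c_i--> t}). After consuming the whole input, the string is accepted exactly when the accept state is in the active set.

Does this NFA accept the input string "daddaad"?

Answer: ACCEPT

Steps:
S₀ = ε-closure({0}) = {0,1,2,3,4,6,7,8,10,11,12}
'd' @ 1: {1,3,4,5,7,11,12,13}  ✓accept
'a' @ 2: {1,3,4,5,7,11,12,13}  ✓accept
'd' @ 3: {1,3,4,5,7,11,12,13}  ✓accept
'd' @ 4: {1,3,4,5,7,11,12,13}  ✓accept
'a' @ 5: {1,3,4,5,7,11,12,13}  ✓accept
'a' @ 6: {1,3,4,5,7,11,12,13}  ✓accept
'd' @ 7: {1,3,4,5,7,11,12,13}  ✓accept
end set {1,3,4,5,7,11,12,13} — state 1 in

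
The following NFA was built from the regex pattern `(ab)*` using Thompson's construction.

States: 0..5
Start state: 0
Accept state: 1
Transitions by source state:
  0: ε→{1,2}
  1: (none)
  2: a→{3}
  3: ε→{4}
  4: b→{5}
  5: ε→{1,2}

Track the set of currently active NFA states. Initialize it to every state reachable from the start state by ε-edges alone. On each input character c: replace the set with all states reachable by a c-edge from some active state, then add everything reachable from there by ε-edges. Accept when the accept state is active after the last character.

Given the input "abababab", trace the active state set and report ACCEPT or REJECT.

Answer: ACCEPT

Steps:
initial (ε-close {0}): {0,1,2}
'a' @ 1: {3,4}
'b' @ 2: {1,2,5}  [accepting]
'a' @ 3: {3,4}
'b' @ 4: {1,2,5}  [accepting]
'a' @ 5: {3,4}
'b' @ 6: {1,2,5}  [accepting]
'a' @ 7: {3,4}
'b' @ 8: {1,2,5}  [accepting]
after full input: {1,2,5}  (accept=1 in)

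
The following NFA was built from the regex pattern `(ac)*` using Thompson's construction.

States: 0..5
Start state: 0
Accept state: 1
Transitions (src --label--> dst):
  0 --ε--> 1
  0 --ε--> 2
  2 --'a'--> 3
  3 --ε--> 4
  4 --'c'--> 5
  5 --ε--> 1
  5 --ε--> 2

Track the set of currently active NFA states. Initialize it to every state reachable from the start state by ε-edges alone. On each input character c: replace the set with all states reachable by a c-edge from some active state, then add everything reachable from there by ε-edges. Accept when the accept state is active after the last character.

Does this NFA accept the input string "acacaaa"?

start: ε-closure({0}) = {0,1,2}
'a' @ 1: {3,4}
'c' @ 2: {1,2,5}  (accept∈set)
'a' @ 3: {3,4}
'c' @ 4: {1,2,5}  (accept∈set)
'a' @ 5: {3,4}
'a' @ 6: {}  — state set empty
rest 'a' ignored (set empty)
end set {} — state 1 not in

Answer: REJECT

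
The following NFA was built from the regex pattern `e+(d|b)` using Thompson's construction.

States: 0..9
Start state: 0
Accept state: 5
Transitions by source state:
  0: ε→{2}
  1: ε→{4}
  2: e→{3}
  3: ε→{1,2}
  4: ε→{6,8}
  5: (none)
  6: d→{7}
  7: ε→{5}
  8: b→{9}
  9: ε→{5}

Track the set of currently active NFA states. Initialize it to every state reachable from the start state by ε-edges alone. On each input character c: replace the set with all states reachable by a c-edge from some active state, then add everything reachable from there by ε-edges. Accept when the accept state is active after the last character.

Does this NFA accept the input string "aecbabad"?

S₀ = ε-closure({0}) = {0,2}
'a' @ 1: {}  — dead — no transitions
rest 'ecbabad' ignored (set empty)
after full input: {}  (accept=5 not in)

Answer: REJECT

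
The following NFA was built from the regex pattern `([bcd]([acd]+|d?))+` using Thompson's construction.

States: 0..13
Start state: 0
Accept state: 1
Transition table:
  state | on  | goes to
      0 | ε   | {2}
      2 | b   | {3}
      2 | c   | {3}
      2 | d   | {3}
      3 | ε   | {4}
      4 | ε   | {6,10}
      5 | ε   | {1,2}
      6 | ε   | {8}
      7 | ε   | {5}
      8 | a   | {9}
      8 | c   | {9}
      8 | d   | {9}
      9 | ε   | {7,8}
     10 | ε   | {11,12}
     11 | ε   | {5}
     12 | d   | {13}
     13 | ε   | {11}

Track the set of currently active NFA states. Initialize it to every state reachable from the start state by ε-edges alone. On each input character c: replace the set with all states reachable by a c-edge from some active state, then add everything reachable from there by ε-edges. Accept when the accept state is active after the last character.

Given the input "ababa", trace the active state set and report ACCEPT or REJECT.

Answer: REJECT

Derivation:
S₀ = ε-closure({0}) = {0,2}
'a' @ 1: {}  — state set empty
rest 'baba' ignored (set empty)
end set {} — state 1 not in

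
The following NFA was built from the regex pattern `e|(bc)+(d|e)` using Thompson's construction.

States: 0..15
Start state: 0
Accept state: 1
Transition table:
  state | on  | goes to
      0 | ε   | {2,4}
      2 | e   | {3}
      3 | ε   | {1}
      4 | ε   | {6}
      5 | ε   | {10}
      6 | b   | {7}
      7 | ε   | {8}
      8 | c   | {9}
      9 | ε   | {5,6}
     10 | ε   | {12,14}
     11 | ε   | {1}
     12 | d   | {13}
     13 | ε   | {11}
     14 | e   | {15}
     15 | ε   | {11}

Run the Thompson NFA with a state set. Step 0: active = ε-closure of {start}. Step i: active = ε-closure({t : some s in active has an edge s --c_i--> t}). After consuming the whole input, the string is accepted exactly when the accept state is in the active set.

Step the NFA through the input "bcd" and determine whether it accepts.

S₀ = ε-closure({0}) = {0,2,4,6}
'b' @ 1: {7,8}
'c' @ 2: {5,6,9,10,12,14}
'd' @ 3: {1,11,13}  (accept∈set)
final: {1,11,13}; accept 1 in set

Answer: ACCEPT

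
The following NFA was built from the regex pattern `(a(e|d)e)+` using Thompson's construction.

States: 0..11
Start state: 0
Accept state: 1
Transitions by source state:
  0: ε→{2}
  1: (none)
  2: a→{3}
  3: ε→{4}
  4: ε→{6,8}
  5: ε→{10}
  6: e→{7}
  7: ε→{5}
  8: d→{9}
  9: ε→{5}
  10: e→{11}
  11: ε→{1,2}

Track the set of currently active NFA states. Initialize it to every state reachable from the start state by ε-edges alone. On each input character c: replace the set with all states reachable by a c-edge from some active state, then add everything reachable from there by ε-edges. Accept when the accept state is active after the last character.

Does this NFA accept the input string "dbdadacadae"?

initial (ε-close {0}): {0,2}
'd' @ 1: {}  — no active states
rest 'bdadacadae' ignored (set empty)
after full input: {}  (accept=1 not in)

Answer: REJECT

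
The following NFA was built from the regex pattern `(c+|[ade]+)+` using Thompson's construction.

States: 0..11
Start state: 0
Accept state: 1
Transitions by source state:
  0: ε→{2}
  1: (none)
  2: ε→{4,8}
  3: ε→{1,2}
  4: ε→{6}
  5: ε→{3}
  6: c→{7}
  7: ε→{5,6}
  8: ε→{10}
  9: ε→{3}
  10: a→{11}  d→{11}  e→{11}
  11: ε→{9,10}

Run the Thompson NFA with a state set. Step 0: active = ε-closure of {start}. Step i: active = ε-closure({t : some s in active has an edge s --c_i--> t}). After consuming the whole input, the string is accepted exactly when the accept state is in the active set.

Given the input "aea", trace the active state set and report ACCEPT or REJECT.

Answer: ACCEPT

Trace:
initial (ε-close {0}): {0,2,4,6,8,10}
'a' @ 1: {1,2,3,4,6,8,9,10,11}  (accept∈set)
'e' @ 2: {1,2,3,4,6,8,9,10,11}  (accept∈set)
'a' @ 3: {1,2,3,4,6,8,9,10,11}  (accept∈set)
after full input: {1,2,3,4,6,8,9,10,11}  (accept=1 in)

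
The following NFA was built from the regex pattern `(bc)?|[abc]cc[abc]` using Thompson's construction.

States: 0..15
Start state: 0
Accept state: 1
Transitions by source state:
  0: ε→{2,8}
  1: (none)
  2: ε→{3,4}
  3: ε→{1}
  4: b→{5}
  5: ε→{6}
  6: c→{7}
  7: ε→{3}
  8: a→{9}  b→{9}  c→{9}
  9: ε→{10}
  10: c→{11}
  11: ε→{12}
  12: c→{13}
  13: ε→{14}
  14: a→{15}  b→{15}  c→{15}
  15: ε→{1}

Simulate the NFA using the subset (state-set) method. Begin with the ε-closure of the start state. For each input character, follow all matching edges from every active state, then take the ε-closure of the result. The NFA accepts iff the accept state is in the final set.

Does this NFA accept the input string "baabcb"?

S₀ = ε-closure({0}) = {0,1,2,3,4,8}
'b' @ 1: {5,6,9,10}
'a' @ 2: {}  — no active states
rest 'abcb' ignored (set empty)
after full input: {}  (accept=1 not in)

Answer: REJECT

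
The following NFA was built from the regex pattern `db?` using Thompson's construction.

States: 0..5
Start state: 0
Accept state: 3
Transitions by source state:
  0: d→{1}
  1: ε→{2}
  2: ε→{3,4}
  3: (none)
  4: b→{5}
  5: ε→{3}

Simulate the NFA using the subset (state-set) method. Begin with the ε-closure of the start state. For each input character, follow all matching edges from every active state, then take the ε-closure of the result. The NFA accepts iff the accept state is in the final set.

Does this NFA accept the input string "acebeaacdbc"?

Answer: REJECT

Steps:
initial (ε-close {0}): {0}
'a' @ 1: {}  — dead — no transitions
rest 'cebeaacdbc' ignored (set empty)
end set {} — state 3 not in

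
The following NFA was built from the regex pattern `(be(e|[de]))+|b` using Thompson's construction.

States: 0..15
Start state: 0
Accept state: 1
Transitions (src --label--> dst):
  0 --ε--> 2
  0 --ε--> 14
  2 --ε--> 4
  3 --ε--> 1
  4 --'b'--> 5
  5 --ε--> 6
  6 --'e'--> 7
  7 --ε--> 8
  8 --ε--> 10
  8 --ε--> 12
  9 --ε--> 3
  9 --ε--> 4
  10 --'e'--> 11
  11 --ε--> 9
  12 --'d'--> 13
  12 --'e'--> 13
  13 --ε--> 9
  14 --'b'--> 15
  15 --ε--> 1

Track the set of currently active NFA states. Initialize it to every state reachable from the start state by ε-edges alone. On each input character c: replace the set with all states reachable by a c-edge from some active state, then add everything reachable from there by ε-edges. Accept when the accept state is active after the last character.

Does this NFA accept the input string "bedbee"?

Answer: ACCEPT

Steps:
S₀ = ε-closure({0}) = {0,2,4,14}
'b' @ 1: {1,5,6,15}  [accepting]
'e' @ 2: {7,8,10,12}
'd' @ 3: {1,3,4,9,13}  [accepting]
'b' @ 4: {5,6}
'e' @ 5: {7,8,10,12}
'e' @ 6: {1,3,4,9,11,13}  [accepting]
final: {1,3,4,9,11,13}; accept 1 in set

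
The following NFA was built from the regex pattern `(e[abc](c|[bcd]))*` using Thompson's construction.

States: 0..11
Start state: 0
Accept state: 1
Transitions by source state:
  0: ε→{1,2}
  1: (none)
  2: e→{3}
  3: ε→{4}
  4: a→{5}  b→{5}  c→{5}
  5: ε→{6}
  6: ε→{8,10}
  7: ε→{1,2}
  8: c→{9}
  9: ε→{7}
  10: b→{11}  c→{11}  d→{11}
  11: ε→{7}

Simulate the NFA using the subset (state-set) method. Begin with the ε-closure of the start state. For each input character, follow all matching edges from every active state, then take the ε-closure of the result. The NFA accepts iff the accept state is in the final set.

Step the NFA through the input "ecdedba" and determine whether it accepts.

Answer: REJECT

Trace:
start: ε-closure({0}) = {0,1,2}
'e' @ 1: {3,4}
'c' @ 2: {5,6,8,10}
'd' @ 3: {1,2,7,11}  ✓accept
'e' @ 4: {3,4}
'd' @ 5: {}  — dead — no transitions
rest 'ba' ignored (set empty)
after full input: {}  (accept=1 not in)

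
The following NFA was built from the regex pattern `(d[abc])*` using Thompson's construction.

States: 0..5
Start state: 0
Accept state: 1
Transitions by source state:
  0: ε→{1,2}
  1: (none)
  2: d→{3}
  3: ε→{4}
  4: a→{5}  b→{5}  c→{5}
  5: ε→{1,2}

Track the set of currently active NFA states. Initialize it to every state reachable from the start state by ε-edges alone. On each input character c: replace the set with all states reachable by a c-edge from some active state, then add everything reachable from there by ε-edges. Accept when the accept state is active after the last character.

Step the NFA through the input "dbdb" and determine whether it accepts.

initial (ε-close {0}): {0,1,2}
'd' @ 1: {3,4}
'b' @ 2: {1,2,5}  (accept∈set)
'd' @ 3: {3,4}
'b' @ 4: {1,2,5}  (accept∈set)
final: {1,2,5}; accept 1 in set

Answer: ACCEPT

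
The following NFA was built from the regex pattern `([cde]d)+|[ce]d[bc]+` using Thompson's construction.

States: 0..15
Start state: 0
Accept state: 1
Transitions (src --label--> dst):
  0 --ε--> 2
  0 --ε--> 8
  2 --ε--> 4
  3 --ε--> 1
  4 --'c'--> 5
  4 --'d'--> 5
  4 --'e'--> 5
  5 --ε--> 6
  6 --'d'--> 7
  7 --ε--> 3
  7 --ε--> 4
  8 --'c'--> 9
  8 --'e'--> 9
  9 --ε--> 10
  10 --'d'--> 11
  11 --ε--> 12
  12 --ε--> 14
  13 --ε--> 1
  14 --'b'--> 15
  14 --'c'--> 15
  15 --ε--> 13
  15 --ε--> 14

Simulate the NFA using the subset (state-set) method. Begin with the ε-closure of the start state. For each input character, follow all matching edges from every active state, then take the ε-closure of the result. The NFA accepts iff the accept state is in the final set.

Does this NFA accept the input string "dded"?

S₀ = ε-closure({0}) = {0,2,4,8}
'd' @ 1: {5,6}
'd' @ 2: {1,3,4,7}  [accepting]
'e' @ 3: {5,6}
'd' @ 4: {1,3,4,7}  [accepting]
after full input: {1,3,4,7}  (accept=1 in)

Answer: ACCEPT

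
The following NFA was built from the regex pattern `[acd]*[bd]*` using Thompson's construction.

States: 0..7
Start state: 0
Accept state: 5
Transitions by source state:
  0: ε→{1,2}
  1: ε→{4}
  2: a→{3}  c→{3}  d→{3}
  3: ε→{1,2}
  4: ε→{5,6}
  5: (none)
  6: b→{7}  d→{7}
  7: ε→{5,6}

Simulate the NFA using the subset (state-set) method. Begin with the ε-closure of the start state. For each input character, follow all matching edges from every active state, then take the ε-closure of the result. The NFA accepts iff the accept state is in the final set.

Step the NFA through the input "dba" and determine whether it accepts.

initial (ε-close {0}): {0,1,2,4,5,6}
'd' @ 1: {1,2,3,4,5,6,7}  ✓accept
'b' @ 2: {5,6,7}  ✓accept
'a' @ 3: {}  — state set empty
final: {}; accept 5 not in set

Answer: REJECT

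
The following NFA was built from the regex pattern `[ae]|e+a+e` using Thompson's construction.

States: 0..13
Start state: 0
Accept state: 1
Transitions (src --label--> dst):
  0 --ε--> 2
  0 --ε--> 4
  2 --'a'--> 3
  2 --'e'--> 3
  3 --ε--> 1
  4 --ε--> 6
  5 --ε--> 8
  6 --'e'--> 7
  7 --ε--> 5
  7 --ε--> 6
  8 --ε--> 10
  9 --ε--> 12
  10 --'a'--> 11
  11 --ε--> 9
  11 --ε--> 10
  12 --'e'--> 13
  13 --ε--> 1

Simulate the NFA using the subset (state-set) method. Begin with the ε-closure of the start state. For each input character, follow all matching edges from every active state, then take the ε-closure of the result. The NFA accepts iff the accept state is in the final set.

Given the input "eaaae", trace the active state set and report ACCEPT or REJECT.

start: ε-closure({0}) = {0,2,4,6}
'e' @ 1: {1,3,5,6,7,8,10}  [accepting]
'a' @ 2: {9,10,11,12}
'a' @ 3: {9,10,11,12}
'a' @ 4: {9,10,11,12}
'e' @ 5: {1,13}  [accepting]
end set {1,13} — state 1 in

Answer: ACCEPT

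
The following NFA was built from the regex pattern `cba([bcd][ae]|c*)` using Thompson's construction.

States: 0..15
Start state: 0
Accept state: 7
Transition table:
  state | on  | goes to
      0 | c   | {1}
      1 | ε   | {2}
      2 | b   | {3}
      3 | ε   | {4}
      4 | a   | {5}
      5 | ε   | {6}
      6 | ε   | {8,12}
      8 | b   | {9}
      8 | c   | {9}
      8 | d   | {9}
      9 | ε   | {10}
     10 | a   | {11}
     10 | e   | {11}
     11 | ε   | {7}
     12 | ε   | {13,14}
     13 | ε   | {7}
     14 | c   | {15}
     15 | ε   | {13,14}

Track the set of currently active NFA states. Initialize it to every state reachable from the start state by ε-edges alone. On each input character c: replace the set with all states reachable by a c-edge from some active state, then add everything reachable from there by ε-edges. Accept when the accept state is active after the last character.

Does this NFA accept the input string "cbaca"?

S₀ = ε-closure({0}) = {0}
'c' @ 1: {1,2}
'b' @ 2: {3,4}
'a' @ 3: {5,6,7,8,12,13,14}  [accepting]
'c' @ 4: {7,9,10,13,14,15}  [accepting]
'a' @ 5: {7,11}  [accepting]
end set {7,11} — state 7 in

Answer: ACCEPT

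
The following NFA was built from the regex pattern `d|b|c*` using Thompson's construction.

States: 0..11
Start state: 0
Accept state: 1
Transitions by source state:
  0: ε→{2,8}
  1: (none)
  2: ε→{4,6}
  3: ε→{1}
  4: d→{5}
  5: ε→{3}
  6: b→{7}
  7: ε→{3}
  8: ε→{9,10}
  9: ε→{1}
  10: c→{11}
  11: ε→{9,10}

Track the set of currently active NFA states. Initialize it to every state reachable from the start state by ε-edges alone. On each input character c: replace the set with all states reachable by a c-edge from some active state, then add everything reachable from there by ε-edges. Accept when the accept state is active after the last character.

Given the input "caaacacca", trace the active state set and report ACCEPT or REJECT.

S₀ = ε-closure({0}) = {0,1,2,4,6,8,9,10}
'c' @ 1: {1,9,10,11}  ✓accept
'a' @ 2: {}  — state set empty
rest 'aacacca' ignored (set empty)
final: {}; accept 1 not in set

Answer: REJECT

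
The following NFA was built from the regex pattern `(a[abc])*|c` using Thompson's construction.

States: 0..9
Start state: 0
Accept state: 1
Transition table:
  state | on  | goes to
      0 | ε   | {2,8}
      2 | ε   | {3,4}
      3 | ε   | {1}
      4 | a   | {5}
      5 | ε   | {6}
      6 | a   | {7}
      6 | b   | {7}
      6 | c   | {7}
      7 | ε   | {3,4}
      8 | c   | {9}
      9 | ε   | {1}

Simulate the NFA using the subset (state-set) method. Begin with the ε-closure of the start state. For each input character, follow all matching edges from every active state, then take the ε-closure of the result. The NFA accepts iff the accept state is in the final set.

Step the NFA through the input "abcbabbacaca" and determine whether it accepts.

Answer: REJECT

Derivation:
S₀ = ε-closure({0}) = {0,1,2,3,4,8}
'a' @ 1: {5,6}
'b' @ 2: {1,3,4,7}  (accept∈set)
'c' @ 3: {}  — no active states
rest 'babbacaca' ignored (set empty)
after full input: {}  (accept=1 not in)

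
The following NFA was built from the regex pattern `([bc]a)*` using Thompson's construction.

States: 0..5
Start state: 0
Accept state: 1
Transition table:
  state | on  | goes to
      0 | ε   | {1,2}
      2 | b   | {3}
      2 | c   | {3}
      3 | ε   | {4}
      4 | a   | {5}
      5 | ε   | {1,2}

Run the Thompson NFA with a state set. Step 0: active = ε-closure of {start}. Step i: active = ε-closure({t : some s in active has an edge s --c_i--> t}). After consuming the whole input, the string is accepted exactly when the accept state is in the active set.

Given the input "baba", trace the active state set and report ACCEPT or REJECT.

start: ε-closure({0}) = {0,1,2}
'b' @ 1: {3,4}
'a' @ 2: {1,2,5}  (accept∈set)
'b' @ 3: {3,4}
'a' @ 4: {1,2,5}  (accept∈set)
after full input: {1,2,5}  (accept=1 in)

Answer: ACCEPT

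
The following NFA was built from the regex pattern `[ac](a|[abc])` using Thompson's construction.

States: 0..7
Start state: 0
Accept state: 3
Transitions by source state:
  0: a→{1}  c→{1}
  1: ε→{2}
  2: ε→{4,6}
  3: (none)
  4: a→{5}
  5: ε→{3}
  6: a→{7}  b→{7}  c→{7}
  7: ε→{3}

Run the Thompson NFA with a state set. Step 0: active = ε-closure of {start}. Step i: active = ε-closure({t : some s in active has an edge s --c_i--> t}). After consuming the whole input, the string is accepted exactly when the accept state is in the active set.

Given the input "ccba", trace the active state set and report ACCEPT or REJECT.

S₀ = ε-closure({0}) = {0}
'c' @ 1: {1,2,4,6}
'c' @ 2: {3,7}  ✓accept
'b' @ 3: {}  — no active states
rest 'a' ignored (set empty)
after full input: {}  (accept=3 not in)

Answer: REJECT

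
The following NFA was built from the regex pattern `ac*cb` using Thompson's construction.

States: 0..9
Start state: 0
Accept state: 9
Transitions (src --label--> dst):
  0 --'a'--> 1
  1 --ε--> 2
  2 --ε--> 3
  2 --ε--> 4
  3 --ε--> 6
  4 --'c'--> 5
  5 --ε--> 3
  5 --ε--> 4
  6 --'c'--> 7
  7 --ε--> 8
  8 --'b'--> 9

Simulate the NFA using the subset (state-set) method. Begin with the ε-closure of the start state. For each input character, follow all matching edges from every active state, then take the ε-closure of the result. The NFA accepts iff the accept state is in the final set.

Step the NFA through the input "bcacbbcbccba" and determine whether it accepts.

Answer: REJECT

Trace:
start: ε-closure({0}) = {0}
'b' @ 1: {}  — dead — no transitions
rest 'cacbbcbccba' ignored (set empty)
end set {} — state 9 not in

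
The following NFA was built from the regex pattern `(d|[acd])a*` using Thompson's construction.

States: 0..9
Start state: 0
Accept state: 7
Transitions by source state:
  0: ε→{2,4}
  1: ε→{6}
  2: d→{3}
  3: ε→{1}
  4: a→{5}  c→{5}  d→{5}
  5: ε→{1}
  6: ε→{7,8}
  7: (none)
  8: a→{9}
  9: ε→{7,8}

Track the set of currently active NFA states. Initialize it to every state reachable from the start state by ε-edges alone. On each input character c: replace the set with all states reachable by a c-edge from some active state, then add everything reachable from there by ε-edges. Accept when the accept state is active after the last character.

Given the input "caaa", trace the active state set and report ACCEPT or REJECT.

initial (ε-close {0}): {0,2,4}
'c' @ 1: {1,5,6,7,8}  ✓accept
'a' @ 2: {7,8,9}  ✓accept
'a' @ 3: {7,8,9}  ✓accept
'a' @ 4: {7,8,9}  ✓accept
end set {7,8,9} — state 7 in

Answer: ACCEPT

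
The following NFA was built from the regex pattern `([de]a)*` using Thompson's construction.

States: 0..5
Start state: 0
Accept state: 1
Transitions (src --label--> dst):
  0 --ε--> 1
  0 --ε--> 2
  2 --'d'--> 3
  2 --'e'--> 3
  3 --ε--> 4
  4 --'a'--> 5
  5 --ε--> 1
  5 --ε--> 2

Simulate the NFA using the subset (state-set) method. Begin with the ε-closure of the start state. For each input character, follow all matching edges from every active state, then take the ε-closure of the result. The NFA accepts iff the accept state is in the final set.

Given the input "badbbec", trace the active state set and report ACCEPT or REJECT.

initial (ε-close {0}): {0,1,2}
'b' @ 1: {}  — dead — no transitions
rest 'adbbec' ignored (set empty)
end set {} — state 1 not in

Answer: REJECT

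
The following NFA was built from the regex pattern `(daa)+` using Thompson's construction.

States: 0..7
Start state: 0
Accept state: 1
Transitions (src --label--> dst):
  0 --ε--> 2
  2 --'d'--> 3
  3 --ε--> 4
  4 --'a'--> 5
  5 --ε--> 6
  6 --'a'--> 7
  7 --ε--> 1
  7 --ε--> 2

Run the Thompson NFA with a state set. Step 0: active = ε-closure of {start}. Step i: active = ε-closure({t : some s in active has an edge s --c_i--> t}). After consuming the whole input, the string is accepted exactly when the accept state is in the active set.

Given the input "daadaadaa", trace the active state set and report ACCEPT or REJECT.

initial (ε-close {0}): {0,2}
'd' @ 1: {3,4}
'a' @ 2: {5,6}
'a' @ 3: {1,2,7}  (accept∈set)
'd' @ 4: {3,4}
'a' @ 5: {5,6}
'a' @ 6: {1,2,7}  (accept∈set)
'd' @ 7: {3,4}
'a' @ 8: {5,6}
'a' @ 9: {1,2,7}  (accept∈set)
end set {1,2,7} — state 1 in

Answer: ACCEPT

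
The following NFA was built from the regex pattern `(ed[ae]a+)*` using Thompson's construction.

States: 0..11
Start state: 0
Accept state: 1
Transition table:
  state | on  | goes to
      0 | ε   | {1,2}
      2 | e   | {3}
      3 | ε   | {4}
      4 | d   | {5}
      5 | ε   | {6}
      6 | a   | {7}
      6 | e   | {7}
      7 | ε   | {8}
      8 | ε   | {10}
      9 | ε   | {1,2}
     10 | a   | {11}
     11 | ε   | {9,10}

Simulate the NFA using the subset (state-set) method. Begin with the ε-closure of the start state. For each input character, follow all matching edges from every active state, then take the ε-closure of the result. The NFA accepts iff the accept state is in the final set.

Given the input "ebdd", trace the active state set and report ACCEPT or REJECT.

initial (ε-close {0}): {0,1,2}
'e' @ 1: {3,4}
'b' @ 2: {}  — state set empty
rest 'dd' ignored (set empty)
final: {}; accept 1 not in set

Answer: REJECT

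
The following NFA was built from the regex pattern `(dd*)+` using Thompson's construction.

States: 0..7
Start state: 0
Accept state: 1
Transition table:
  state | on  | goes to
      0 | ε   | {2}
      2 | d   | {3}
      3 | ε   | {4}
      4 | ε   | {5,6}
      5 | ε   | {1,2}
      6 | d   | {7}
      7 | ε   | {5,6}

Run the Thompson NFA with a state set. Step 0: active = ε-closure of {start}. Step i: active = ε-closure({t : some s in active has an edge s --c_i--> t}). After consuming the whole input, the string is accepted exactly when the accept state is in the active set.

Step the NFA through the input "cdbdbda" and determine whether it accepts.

Answer: REJECT

Steps:
S₀ = ε-closure({0}) = {0,2}
'c' @ 1: {}  — state set empty
rest 'dbdbda' ignored (set empty)
final: {}; accept 1 not in set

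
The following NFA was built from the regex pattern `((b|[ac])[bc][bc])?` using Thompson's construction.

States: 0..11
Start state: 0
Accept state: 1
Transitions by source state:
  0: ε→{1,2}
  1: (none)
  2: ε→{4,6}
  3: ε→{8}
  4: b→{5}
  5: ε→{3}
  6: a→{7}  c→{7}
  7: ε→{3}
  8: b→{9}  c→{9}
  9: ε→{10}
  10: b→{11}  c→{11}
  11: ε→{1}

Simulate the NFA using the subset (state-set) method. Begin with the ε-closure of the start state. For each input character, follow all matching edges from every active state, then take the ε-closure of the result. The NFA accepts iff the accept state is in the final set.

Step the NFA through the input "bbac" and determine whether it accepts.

start: ε-closure({0}) = {0,1,2,4,6}
'b' @ 1: {3,5,8}
'b' @ 2: {9,10}
'a' @ 3: {}  — dead — no transitions
rest 'c' ignored (set empty)
end set {} — state 1 not in

Answer: REJECT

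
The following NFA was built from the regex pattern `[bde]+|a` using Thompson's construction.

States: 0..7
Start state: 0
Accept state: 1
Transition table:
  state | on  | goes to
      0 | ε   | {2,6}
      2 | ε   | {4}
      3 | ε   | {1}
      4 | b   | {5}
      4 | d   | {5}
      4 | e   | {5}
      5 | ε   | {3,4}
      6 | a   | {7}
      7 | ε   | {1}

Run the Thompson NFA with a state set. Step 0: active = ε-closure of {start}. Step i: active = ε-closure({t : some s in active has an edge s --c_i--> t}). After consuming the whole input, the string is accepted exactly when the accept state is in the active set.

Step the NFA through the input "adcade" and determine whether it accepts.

Answer: REJECT

Trace:
S₀ = ε-closure({0}) = {0,2,4,6}
'a' @ 1: {1,7}  (accept∈set)
'd' @ 2: {}  — state set empty
rest 'cade' ignored (set empty)
after full input: {}  (accept=1 not in)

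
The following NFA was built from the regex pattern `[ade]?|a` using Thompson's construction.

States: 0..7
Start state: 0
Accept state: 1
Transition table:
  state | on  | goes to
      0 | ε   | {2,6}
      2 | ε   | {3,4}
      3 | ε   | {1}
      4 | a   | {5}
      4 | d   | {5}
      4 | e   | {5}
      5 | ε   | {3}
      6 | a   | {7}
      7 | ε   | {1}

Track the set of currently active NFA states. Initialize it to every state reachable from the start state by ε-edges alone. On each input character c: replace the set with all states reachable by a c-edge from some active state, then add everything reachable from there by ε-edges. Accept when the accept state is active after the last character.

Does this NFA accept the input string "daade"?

S₀ = ε-closure({0}) = {0,1,2,3,4,6}
'd' @ 1: {1,3,5}  [accepting]
'a' @ 2: {}  — no active states
rest 'ade' ignored (set empty)
final: {}; accept 1 not in set

Answer: REJECT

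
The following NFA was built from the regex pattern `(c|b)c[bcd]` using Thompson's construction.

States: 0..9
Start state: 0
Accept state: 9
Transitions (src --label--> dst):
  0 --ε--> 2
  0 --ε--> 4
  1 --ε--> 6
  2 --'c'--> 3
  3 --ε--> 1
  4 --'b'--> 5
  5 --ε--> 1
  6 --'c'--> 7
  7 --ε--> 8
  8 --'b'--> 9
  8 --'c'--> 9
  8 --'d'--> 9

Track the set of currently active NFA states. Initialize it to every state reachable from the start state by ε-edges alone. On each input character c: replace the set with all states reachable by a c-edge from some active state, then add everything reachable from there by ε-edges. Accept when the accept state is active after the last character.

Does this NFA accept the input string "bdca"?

S₀ = ε-closure({0}) = {0,2,4}
'b' @ 1: {1,5,6}
'd' @ 2: {}  — state set empty
rest 'ca' ignored (set empty)
after full input: {}  (accept=9 not in)

Answer: REJECT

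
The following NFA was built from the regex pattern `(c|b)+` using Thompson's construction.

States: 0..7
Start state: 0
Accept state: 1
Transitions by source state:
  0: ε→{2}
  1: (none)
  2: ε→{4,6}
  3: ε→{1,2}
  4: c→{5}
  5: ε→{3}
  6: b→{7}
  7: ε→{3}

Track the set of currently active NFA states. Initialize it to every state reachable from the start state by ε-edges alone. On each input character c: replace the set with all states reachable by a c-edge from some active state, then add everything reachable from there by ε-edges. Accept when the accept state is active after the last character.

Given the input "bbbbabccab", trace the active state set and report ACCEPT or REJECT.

Answer: REJECT

Derivation:
initial (ε-close {0}): {0,2,4,6}
'b' @ 1: {1,2,3,4,6,7}  (accept∈set)
'b' @ 2: {1,2,3,4,6,7}  (accept∈set)
'b' @ 3: {1,2,3,4,6,7}  (accept∈set)
'b' @ 4: {1,2,3,4,6,7}  (accept∈set)
'a' @ 5: {}  — state set empty
rest 'bccab' ignored (set empty)
after full input: {}  (accept=1 not in)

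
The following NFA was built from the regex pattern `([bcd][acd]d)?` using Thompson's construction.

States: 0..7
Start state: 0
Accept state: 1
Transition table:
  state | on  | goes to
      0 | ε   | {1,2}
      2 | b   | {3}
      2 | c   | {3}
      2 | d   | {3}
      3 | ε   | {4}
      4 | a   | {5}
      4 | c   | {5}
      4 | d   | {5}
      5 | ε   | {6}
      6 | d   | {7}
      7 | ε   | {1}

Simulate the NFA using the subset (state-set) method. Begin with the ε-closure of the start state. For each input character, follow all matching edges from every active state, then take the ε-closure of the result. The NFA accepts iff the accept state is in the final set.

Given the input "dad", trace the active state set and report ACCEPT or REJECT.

start: ε-closure({0}) = {0,1,2}
'd' @ 1: {3,4}
'a' @ 2: {5,6}
'd' @ 3: {1,7}  (accept∈set)
end set {1,7} — state 1 in

Answer: ACCEPT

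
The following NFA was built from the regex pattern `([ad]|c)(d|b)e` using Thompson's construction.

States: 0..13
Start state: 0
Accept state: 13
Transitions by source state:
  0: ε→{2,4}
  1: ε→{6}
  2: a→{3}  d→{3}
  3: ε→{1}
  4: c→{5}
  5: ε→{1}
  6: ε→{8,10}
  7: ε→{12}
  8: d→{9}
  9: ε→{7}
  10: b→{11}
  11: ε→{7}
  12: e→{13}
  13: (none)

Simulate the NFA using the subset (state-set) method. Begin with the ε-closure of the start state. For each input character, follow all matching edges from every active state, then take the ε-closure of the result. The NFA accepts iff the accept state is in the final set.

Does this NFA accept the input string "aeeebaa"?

S₀ = ε-closure({0}) = {0,2,4}
'a' @ 1: {1,3,6,8,10}
'e' @ 2: {}  — no active states
rest 'eebaa' ignored (set empty)
end set {} — state 13 not in

Answer: REJECT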